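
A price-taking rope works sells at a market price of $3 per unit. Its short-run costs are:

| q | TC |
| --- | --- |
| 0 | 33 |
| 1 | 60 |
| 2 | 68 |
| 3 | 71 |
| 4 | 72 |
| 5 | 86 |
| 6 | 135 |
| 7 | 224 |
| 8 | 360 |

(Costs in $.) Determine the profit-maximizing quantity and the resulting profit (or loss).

Compute π = P·q − TC at each output: q=0: -33; q=1: -57; q=2: -62; q=3: -62; q=4: -60; q=5: -71; q=6: -117; q=7: -203; q=8: -336.
Profit is highest at q = 0. Equivalently, the lowest AVC in the table is 39/4 ≈ $9.75 at q = 4, and P = $3 falls below it — price never covers variable cost, so the firm shuts down and loses only its fixed cost.

q = 0 (shut down); profit = -$33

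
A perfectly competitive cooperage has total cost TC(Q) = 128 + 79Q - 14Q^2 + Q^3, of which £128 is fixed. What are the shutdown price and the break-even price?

Shutdown price = £30; break-even price = £47

Shutdown price = min AVC. AVC = 79 - 14Q + Q^2, with vertex at Q = 7 and minimum £30.
ATC = 128/Q + 79 - 14Q + Q^2. Setting dATC/dQ = −128/Q^2 − 14 + 2Q = 0 gives Q = 8 (since 2·8^3 − 14·8^2 = 128).
min ATC = 128/8 + 79 − 14·8 + 8^2 = £47. That is the break-even price.
For £30 ≤ P < £47 the firm produces at a loss; below £30 it shuts down.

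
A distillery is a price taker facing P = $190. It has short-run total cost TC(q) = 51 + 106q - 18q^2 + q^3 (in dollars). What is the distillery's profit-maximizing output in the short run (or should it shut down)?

Variable cost is VC = 106q - 18q^2 + q^3, so AVC = VC/q = 106 - 18q + q^2 and MC = dTC/dq = 106 - 36q + 3q^2.
AVC is minimized where dAVC/dq = -18 + 2q = 0, at q = 9; min AVC = 106 - 18·9 + 9^2 = $25.
Since P = $190 ≥ min AVC = $25, price covers variable cost and the firm should produce.
P = MC gives -84 - 36q + 3q^2 = 0, with roots -2 and 14. Take the larger (rising MC): q* = 14.
Check: AVC at q = 14 is $50 ≤ P, so revenue covers variable cost.
Profit = P·q − TC = 190·14 − 751 = $1909.

Produce at q = 14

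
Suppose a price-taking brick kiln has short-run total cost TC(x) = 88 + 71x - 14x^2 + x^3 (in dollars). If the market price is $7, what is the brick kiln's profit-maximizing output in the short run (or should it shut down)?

Shut down

Strip out fixed cost: VC = 71x - 14x^2 + x^3. Then AVC = 71 - 14x + x^2 and MC = 71 - 28x + 3x^2.
AVC is minimized where dAVC/dx = -14 + 2x = 0, at x = 7; min AVC = 71 - 14·7 + 7^2 = $22.
Since P = $7 < min AVC = $22, price fails to cover variable cost at any output.
Shutting down limits the loss to fixed cost, $88.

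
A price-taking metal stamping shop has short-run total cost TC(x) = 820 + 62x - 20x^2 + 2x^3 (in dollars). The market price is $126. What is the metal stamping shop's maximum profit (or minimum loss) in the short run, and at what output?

Profit = -$52 at x = 8

AVC = 62 - 20x + 2x^2; min AVC = $12 at x = 5. Since P = $126 ≥ min AVC, the firm produces.
MC = 62 - 40x + 6x^2. Setting P = MC and taking the root on the rising branch gives x* = 8.
TR = 126·8 = 1008. TC = 820 + 240 = 1060. Profit = 1008 − 1060 = -$52.
By producing, the firm covers all variable cost plus $768 of fixed cost; shutting down would lose the full $820.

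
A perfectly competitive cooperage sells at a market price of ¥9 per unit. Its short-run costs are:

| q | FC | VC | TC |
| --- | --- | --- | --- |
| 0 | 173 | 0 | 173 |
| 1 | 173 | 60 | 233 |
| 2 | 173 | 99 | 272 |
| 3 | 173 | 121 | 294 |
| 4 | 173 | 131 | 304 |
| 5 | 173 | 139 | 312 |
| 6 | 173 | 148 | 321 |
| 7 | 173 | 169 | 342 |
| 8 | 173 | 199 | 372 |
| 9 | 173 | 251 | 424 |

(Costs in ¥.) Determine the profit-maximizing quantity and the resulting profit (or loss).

q = 0 (shut down); profit = -¥173

Tabulate TR − TC: q=0: -173; q=1: -224; q=2: -254; q=3: -267; q=4: -268; q=5: -267; q=6: -267; q=7: -279; q=8: -300; q=9: -343.
Profit is highest at q = 0. Equivalently, the lowest AVC in the table is 169/7 ≈ ¥24.14 at q = 7, and P = ¥9 falls below it — price never covers variable cost, so the firm shuts down and loses only its fixed cost.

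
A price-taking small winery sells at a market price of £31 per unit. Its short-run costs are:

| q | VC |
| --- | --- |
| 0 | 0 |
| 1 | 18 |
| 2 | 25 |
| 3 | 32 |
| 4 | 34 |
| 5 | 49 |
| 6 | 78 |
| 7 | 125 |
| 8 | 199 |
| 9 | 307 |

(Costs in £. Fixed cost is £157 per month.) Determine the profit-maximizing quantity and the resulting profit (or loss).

Compute π = P·q − TC at each output: q=0: -157; q=1: -144; q=2: -120; q=3: -96; q=4: -67; q=5: -51; q=6: -49; q=7: -65; q=8: -108; q=9: -185.
Profit is maximized at q = 6. AVC there is 78/6 = £13 ≤ P, so producing beats shutting down (which would give -£157).

q = 6; profit = -£49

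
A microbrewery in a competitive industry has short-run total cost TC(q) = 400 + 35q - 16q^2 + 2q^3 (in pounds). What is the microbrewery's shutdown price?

£3 per unit

The shutdown price is the minimum of AVC. VC = 35q - 16q^2 + 2q^3, so AVC = 35 - 16q + 2q^2.
At the minimum of AVC, MC = AVC. MC = 35 - 32q + 6q^2; setting MC = AVC gives 4q^2 - 16q = 0, so q = 4. min AVC = 3.
The firm shuts down for any P below £3.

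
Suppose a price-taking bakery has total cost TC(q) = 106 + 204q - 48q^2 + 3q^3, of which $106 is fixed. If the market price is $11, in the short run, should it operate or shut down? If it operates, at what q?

Shut down

From TC, MC = TC'(q) = 204 - 96q + 9q^2 and AVC = VC/q = 204 - 48q + 3q^2.
AVC is minimized where dAVC/dq = -48 + 6q = 0, at q = 8; min AVC = 204 - 48·8 + 3·8^2 = $12.
Since P = $11 < min AVC = $12, price fails to cover variable cost at any output.
The firm minimizes its loss by shutting down and losing only its fixed cost of $106.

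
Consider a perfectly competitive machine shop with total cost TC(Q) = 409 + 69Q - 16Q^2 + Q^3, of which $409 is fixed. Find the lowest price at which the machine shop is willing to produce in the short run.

The firm shuts down when price falls below the minimum of average variable cost. AVC = VC/Q = 69 - 16Q + Q^2.
At the minimum of AVC, MC = AVC. MC = 69 - 32Q + 3Q^2; setting MC = AVC gives 2Q^2 - 16Q = 0, so Q = 8. min AVC = 5.
So the shutdown price is $5.

$5 per unit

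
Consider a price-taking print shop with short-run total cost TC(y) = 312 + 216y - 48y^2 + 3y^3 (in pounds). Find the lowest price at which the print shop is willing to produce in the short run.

Short-run supply begins at min AVC. From VC = 216y - 48y^2 + 3y^3, AVC = 216 - 48y + 3y^2.
dAVC/dy = -48 + 6y = 0 gives y = 8. min AVC = 216 - 48·8 + 3·8^2 = 24.
So the shutdown price is £24.

£24 per unit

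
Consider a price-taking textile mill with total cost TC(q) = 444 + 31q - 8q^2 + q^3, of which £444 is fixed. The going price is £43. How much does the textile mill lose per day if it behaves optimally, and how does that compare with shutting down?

AVC = 31 - 8q + q^2 has its minimum £15 at q = 4; price £43 clears that bar, so the firm operates.
With MC = 31 - 16q + 3q^2, P = MC on the upward-sloping part at q* = 6.
TR = 43·6 = 258. TC = 444 + 114 = 558. Profit = 258 − 558 = -£300.
Shutting down would mean losing the fixed cost of £444, so operating at a loss of £300 is better by £144.

Profit = -£300 at q = 6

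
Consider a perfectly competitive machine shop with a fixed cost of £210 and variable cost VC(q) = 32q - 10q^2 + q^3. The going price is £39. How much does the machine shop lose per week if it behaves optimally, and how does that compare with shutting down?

Profit = -£14 at q = 7

AVC = 32 - 10q + q^2 has its minimum £7 at q = 5; price £39 clears that bar, so the firm operates.
MC = 32 - 20q + 3q^2. Setting P = MC and taking the root on the rising branch gives q* = 7.
TR = 39·7 = 273. TC = 210 + 77 = 287. Profit = 273 − 287 = -£14.
By producing, the firm covers all variable cost plus £196 of fixed cost; shutting down would lose the full £210.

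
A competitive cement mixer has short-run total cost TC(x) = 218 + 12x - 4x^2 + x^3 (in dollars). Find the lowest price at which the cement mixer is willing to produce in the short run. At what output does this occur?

$8 per unit, at x = 2

The shutdown price is the minimum of AVC. VC = 12x - 4x^2 + x^3, so AVC = 12 - 4x + x^2.
At the minimum of AVC, MC = AVC. MC = 12 - 8x + 3x^2; setting MC = AVC gives 2x^2 - 4x = 0, so x = 2. min AVC = 8.
The firm shuts down for any P below $8.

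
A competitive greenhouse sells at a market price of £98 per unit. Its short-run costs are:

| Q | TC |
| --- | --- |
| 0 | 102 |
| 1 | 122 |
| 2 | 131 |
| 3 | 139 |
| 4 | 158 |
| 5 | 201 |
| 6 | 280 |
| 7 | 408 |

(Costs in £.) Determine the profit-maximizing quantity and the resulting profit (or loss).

Q = 6; profit = £308

Profit at each row (π = 98Q − TC): Q=0: -102; Q=1: -24; Q=2: 65; Q=3: 155; Q=4: 234; Q=5: 289; Q=6: 308; Q=7: 278.
Profit is maximized at Q = 6. AVC there is 178/6 = £29.67 ≤ P, so producing beats shutting down (which would give -£102).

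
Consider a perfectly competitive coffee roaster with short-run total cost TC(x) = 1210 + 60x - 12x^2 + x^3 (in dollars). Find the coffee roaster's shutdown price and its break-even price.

Shutdown price = $24; break-even price = $159

Shutdown price = min AVC. AVC = 60 - 12x + x^2, with vertex at x = 6 and minimum $24.
ATC = 1210/x + 60 - 12x + x^2. Setting dATC/dx = −1210/x^2 − 12 + 2x = 0 gives x = 11 (since 2·11^3 − 12·11^2 = 1210).
min ATC = 1210/11 + 60 − 12·11 + 11^2 = $159. That is the break-even price.
Between these two prices the firm operates at a loss; above $159 it earns a profit.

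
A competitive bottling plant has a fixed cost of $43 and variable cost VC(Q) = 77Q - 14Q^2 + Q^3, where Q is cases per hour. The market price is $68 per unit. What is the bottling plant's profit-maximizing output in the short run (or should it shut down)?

Strip out fixed cost: VC = 77Q - 14Q^2 + Q^3. Then AVC = 77 - 14Q + Q^2 and MC = 77 - 28Q + 3Q^2.
AVC hits its minimum where MC = AVC, at Q = 7, giving min AVC = 77 - 14·7 + 7^2 = $28.
P = $68 exceeds min AVC = $28, so the firm stays open.
Solving P = MC: 9 - 28Q + 3Q^2 = 0 ⇒ Q = 1/3 or 9. On the upward-sloping branch, Q* = 9.
Check: AVC at Q = 9 is $32 ≤ P, so revenue covers variable cost.
Profit = P·Q − TC = 68·9 − 331 = $281.

Produce at Q = 9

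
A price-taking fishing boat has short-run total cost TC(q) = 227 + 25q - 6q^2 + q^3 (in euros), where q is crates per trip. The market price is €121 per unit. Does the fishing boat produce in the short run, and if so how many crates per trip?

Variable cost is VC = 25q - 6q^2 + q^3, so AVC = VC/q = 25 - 6q + q^2 and MC = dTC/dq = 25 - 12q + 3q^2.
AVC is minimized where dAVC/dq = -6 + 2q = 0, at q = 3; min AVC = 25 - 6·3 + 3^2 = €16.
P = €121 exceeds min AVC = €16, so the firm stays open.
Solving P = MC: -96 - 12q + 3q^2 = 0 ⇒ q = -4 or 8. On the upward-sloping branch, q* = 8.
Check: AVC at q = 8 is €41 ≤ P, so revenue covers variable cost.
Profit = P·q − TC = 121·8 − 555 = €413.

Produce at q = 8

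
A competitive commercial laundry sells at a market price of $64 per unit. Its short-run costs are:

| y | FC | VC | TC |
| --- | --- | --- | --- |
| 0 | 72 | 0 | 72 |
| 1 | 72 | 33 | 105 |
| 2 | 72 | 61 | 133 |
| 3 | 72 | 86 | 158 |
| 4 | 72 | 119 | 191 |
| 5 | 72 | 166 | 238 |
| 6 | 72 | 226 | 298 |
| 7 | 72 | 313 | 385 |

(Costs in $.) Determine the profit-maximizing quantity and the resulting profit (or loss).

y = 6; profit = $86

Compute π = P·y − TC at each output: y=0: -72; y=1: -41; y=2: -5; y=3: 34; y=4: 65; y=5: 82; y=6: 86; y=7: 63.
Profit is maximized at y = 6. AVC there is 226/6 = $37.67 ≤ P, so producing beats shutting down (which would give -$72).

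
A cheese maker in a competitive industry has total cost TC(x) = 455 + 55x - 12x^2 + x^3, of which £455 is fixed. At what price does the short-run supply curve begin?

£19 per unit

The shutdown price is the minimum of AVC. VC = 55x - 12x^2 + x^3, so AVC = 55 - 12x + x^2.
dAVC/dx = -12 + 2x = 0 gives x = 6. min AVC = 55 - 12·6 + 6^2 = 19.
For P < £19 the firm produces nothing.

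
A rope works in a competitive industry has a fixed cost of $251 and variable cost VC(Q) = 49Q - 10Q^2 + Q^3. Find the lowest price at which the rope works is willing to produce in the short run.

Short-run supply begins at min AVC. From VC = 49Q - 10Q^2 + Q^3, AVC = 49 - 10Q + Q^2.
dAVC/dQ = -10 + 2Q = 0 gives Q = 5. min AVC = 49 - 10·5 + 5^2 = 24.
The firm shuts down for any P below $24.

$24 per unit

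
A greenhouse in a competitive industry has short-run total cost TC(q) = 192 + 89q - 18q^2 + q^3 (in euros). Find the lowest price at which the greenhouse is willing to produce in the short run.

€8 per unit

Short-run supply begins at min AVC. From VC = 89q - 18q^2 + q^3, AVC = 89 - 18q + q^2.
dAVC/dq = -18 + 2q = 0 gives q = 9. min AVC = 89 - 18·9 + 9^2 = 8.
The firm shuts down for any P below €8.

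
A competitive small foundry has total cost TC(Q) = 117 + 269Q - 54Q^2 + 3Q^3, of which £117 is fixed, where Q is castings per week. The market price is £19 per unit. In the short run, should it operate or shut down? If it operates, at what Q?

Strip out fixed cost: VC = 269Q - 54Q^2 + 3Q^3. Then AVC = 269 - 54Q + 3Q^2 and MC = 269 - 108Q + 9Q^2.
AVC is minimized where dAVC/dQ = -54 + 6Q = 0, at Q = 9; min AVC = 269 - 54·9 + 3·9^2 = £26.
P = £19 lies below min AVC = £26; no output level covers variable cost.
Best response: produce nothing and absorb the £117 fixed cost.

Shut down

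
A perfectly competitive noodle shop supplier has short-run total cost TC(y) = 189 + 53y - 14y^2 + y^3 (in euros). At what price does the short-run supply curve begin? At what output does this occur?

The shutdown price is the minimum of AVC. VC = 53y - 14y^2 + y^3, so AVC = 53 - 14y + y^2.
dAVC/dy = -14 + 2y = 0 gives y = 7. min AVC = 53 - 14·7 + 7^2 = 4.
For P < €4 the firm produces nothing.

€4 per unit, at y = 7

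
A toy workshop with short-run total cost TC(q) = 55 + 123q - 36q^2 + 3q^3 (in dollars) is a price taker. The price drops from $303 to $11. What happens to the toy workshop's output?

MC = 123 - 72q + 9q^2; the shutdown threshold is min AVC = $15 (at q = 6).
With P = $303 above the shutdown price, P = MC gives q = 10.
At P = $11 < min AVC = $15, price no longer covers variable cost at any output, so the firm shuts down: q = 0.

Output falls from 10 to 0 (the firm shuts down)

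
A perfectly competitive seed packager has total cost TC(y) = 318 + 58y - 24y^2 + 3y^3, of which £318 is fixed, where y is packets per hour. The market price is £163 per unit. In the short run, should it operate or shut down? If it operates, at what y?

Produce at y = 7

From TC, MC = TC'(y) = 58 - 48y + 9y^2 and AVC = VC/y = 58 - 24y + 3y^2.
AVC is minimized where dAVC/dy = -24 + 6y = 0, at y = 4; min AVC = 58 - 24·4 + 3·4^2 = £10.
Since P = £163 ≥ min AVC = £10, price covers variable cost and the firm should produce.
Solving P = MC: -105 - 48y + 9y^2 = 0 ⇒ y = -5/3 or 7. On the upward-sloping branch, y* = 7.
Check: AVC at y = 7 is £37 ≤ P, so revenue covers variable cost.
Profit = P·y − TC = 163·7 − 577 = £564.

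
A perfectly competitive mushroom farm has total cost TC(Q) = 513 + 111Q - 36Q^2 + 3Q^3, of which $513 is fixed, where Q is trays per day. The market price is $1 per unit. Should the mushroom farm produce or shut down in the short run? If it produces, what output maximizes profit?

Variable cost is VC = 111Q - 36Q^2 + 3Q^3, so AVC = VC/Q = 111 - 36Q + 3Q^2 and MC = dTC/dQ = 111 - 72Q + 9Q^2.
AVC is minimized where dAVC/dQ = -36 + 6Q = 0, at Q = 6; min AVC = 111 - 36·6 + 3·6^2 = $3.
With P < min AVC ($1 < $3), every unit sold adds to the loss.
The firm minimizes its loss by shutting down and losing only its fixed cost of $513.

Shut down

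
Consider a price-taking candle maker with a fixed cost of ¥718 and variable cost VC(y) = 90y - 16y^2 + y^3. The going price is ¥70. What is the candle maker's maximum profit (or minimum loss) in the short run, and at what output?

AVC = 90 - 16y + y^2 has its minimum ¥26 at y = 8; price ¥70 clears that bar, so the firm operates.
MC = 90 - 32y + 3y^2. Setting P = MC and taking the root on the rising branch gives y* = 10.
TR = 70·10 = 700. TC = 718 + 300 = 1018. Profit = 700 − 1018 = -¥318.
That loss of ¥318 beats the ¥718 the firm would lose by shutting down; producing recovers ¥400 of fixed cost.

Profit = -¥318 at y = 10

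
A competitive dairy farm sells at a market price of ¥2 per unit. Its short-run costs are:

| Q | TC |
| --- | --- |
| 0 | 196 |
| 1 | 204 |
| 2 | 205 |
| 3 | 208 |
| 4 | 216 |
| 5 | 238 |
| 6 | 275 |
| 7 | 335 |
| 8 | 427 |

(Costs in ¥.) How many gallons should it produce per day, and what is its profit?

Compute π = P·Q − TC at each output: Q=0: -196; Q=1: -202; Q=2: -201; Q=3: -202; Q=4: -208; Q=5: -228; Q=6: -263; Q=7: -321; Q=8: -411.
Profit is highest at Q = 0. Equivalently, the lowest AVC in the table is 12/3 ≈ ¥4 at Q = 3, and P = ¥2 falls below it — price never covers variable cost, so the firm shuts down and loses only its fixed cost.

Q = 0 (shut down); profit = -¥196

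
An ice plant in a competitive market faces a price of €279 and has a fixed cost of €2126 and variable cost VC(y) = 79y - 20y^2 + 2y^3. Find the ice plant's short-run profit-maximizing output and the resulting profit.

Profit = -€126 at y = 10

AVC = 79 - 20y + 2y^2 has its minimum €29 at y = 5; price €279 clears that bar, so the firm operates.
MC = 79 - 40y + 6y^2. Setting P = MC and taking the root on the rising branch gives y* = 10.
TR = 279·10 = 2790. TC = 2126 + 790 = 2916. Profit = 2790 − 2916 = -€126.
That loss of €126 beats the €2126 the firm would lose by shutting down; producing recovers €2000 of fixed cost.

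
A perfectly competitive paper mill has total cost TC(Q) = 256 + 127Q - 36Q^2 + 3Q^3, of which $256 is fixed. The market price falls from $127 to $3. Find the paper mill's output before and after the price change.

AVC = 127 - 36Q + 3Q^2, minimized at Q = 6 where min AVC = $19. MC = 127 - 72Q + 9Q^2.
At P = $127 ≥ min AVC, set P = MC on the rising branch: Q = 8.
At P = $3 < min AVC = $19, price no longer covers variable cost at any output, so the firm shuts down: Q = 0.

Output falls from 8 to 0 (the firm shuts down)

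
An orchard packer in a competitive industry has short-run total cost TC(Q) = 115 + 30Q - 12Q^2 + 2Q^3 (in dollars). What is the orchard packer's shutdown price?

$12 per unit

The firm shuts down when price falls below the minimum of average variable cost. AVC = VC/Q = 30 - 12Q + 2Q^2.
dAVC/dQ = -12 + 4Q = 0 gives Q = 3. min AVC = 30 - 12·3 + 2·3^2 = 12.
For P < $12 the firm produces nothing.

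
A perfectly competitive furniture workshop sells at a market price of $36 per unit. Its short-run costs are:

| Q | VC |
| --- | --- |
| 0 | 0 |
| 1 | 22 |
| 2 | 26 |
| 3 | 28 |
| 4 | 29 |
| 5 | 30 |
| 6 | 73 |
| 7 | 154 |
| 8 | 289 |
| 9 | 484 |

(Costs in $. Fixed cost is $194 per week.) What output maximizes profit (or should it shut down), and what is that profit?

Tabulate TR − TC: Q=0: -194; Q=1: -180; Q=2: -148; Q=3: -114; Q=4: -79; Q=5: -44; Q=6: -51; Q=7: -96; Q=8: -195; Q=9: -354.
Profit is maximized at Q = 5. AVC there is 30/5 = $6 ≤ P, so producing beats shutting down (which would give -$194).

Q = 5; profit = -$44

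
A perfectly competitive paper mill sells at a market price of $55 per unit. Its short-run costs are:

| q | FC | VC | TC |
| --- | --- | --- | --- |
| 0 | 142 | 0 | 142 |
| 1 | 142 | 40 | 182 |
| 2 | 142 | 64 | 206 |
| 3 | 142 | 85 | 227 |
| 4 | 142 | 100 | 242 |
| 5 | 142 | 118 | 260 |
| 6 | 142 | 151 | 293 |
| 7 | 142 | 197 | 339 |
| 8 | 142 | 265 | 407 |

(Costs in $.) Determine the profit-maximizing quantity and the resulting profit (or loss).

q = 7; profit = $46

Tabulate TR − TC: q=0: -142; q=1: -127; q=2: -96; q=3: -62; q=4: -22; q=5: 15; q=6: 37; q=7: 46; q=8: 33.
Profit is maximized at q = 7. AVC there is 197/7 = $28.14 ≤ P, so producing beats shutting down (which would give -$142).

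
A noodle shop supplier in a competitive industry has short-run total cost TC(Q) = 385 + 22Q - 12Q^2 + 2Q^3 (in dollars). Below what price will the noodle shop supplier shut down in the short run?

$4 per unit

The shutdown price is the minimum of AVC. VC = 22Q - 12Q^2 + 2Q^3, so AVC = 22 - 12Q + 2Q^2.
At the minimum of AVC, MC = AVC. MC = 22 - 24Q + 6Q^2; setting MC = AVC gives 4Q^2 - 12Q = 0, so Q = 3. min AVC = 4.
The firm shuts down for any P below $4.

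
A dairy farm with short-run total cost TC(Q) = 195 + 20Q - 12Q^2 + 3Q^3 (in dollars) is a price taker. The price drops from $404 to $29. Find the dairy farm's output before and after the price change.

AVC = 20 - 12Q + 3Q^2, minimized at Q = 2 where min AVC = $8. MC = 20 - 24Q + 9Q^2.
With P = $404 above the shutdown price, P = MC gives Q = 8.
At P = $29 ≥ min AVC, set P = MC: Q = 3. The firm stays open but cuts output.

Output falls from 8 to 3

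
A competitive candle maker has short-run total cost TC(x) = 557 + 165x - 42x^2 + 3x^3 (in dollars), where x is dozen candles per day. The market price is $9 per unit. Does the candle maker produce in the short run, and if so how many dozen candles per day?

Shut down

From TC, MC = TC'(x) = 165 - 84x + 9x^2 and AVC = VC/x = 165 - 42x + 3x^2.
AVC is minimized where dAVC/dx = -42 + 6x = 0, at x = 7; min AVC = 165 - 42·7 + 3·7^2 = $18.
P = $9 lies below min AVC = $18; no output level covers variable cost.
Shutting down limits the loss to fixed cost, $557.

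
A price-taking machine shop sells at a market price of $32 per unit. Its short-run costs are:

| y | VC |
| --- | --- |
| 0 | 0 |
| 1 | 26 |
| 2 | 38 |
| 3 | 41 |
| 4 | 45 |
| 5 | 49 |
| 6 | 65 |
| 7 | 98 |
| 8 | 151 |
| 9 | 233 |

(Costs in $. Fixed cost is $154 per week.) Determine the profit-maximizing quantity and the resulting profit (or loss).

Profit at each row (π = 32y − TC): y=0: -154; y=1: -148; y=2: -128; y=3: -99; y=4: -71; y=5: -43; y=6: -27; y=7: -28; y=8: -49; y=9: -99.
Profit is maximized at y = 6. AVC there is 65/6 = $10.83 ≤ P, so producing beats shutting down (which would give -$154).

y = 6; profit = -$27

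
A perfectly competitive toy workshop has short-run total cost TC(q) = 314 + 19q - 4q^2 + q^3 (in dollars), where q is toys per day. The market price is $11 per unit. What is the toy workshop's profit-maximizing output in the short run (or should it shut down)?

Shut down

Variable cost is VC = 19q - 4q^2 + q^3, so AVC = VC/q = 19 - 4q + q^2 and MC = dTC/dq = 19 - 8q + 3q^2.
AVC is minimized where dAVC/dq = -4 + 2q = 0, at q = 2; min AVC = 19 - 4·2 + 2^2 = $15.
With P < min AVC ($11 < $15), every unit sold adds to the loss.
Shutting down limits the loss to fixed cost, $314.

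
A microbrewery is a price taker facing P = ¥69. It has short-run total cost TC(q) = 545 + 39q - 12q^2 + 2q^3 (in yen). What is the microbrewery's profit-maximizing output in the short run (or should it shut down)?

Produce at q = 5

Strip out fixed cost: VC = 39q - 12q^2 + 2q^3. Then AVC = 39 - 12q + 2q^2 and MC = 39 - 24q + 6q^2.
AVC is minimized where dAVC/dq = -12 + 4q = 0, at q = 3; min AVC = 39 - 12·3 + 2·3^2 = ¥21.
Because ¥69 ≥ ¥21, revenue can cover variable cost; the firm operates.
Set P = MC: 69 = 39 - 24q + 6q^2 → -30 - 24q + 6q^2 = 0. The roots are q = -1 and q = 5; the profit-maximizing output is on the rising part of MC, so q* = 5.
Check: AVC at q = 5 is ¥29 ≤ P, so revenue covers variable cost.
Profit = P·q − TC = 69·5 − 690 = -¥345, a loss, but smaller than the ¥545 fixed cost the firm would lose by shutting down.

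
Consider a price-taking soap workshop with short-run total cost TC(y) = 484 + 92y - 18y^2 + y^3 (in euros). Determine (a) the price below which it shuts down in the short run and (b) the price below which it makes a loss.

Shutdown price = €11; break-even price = €59

AVC = 92 - 18y + y^2; minimized at y = 9, giving min AVC = €11. That is the shutdown price.
ATC = 484/y + 92 - 18y + y^2. Setting dATC/dy = −484/y^2 − 18 + 2y = 0 gives y = 11 (since 2·11^3 − 18·11^2 = 484).
min ATC = 484/11 + 92 − 18·11 + 11^2 = €59. That is the break-even price.
Between these two prices the firm operates at a loss; above €59 it earns a profit.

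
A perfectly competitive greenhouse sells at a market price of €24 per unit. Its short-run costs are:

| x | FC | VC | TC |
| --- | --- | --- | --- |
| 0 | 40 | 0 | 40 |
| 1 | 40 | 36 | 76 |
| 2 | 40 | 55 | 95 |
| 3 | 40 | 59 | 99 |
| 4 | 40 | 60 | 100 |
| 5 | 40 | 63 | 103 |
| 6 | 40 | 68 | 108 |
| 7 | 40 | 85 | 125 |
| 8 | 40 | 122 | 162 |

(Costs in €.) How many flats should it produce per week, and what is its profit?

x = 7; profit = €43

Tabulate TR − TC: x=0: -40; x=1: -52; x=2: -47; x=3: -27; x=4: -4; x=5: 17; x=6: 36; x=7: 43; x=8: 30.
Profit is maximized at x = 7. AVC there is 85/7 = €12.14 ≤ P, so producing beats shutting down (which would give -€40).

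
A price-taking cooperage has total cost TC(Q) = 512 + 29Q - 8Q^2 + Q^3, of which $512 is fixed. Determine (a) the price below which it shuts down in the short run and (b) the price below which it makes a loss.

Shutdown price = $13; break-even price = $93

Shutdown price = min AVC. AVC = 29 - 8Q + Q^2, with vertex at Q = 4 and minimum $13.
ATC = 512/Q + 29 - 8Q + Q^2. Setting dATC/dQ = −512/Q^2 − 8 + 2Q = 0 gives Q = 8 (since 2·8^3 − 8·8^2 = 512).
min ATC = 512/8 + 29 − 8·8 + 8^2 = $93. That is the break-even price.
For $13 ≤ P < $93 the firm produces at a loss; below $13 it shuts down.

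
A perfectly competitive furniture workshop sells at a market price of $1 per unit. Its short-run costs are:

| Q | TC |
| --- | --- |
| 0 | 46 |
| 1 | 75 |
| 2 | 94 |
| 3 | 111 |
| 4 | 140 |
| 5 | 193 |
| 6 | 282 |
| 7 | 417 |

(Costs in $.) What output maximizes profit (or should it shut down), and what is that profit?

Q = 0 (shut down); profit = -$46

Profit at each row (π = 1Q − TC): Q=0: -46; Q=1: -74; Q=2: -92; Q=3: -108; Q=4: -136; Q=5: -188; Q=6: -276; Q=7: -410.
Profit is highest at Q = 0. Equivalently, the lowest AVC in the table is 65/3 ≈ $21.67 at Q = 3, and P = $1 falls below it — price never covers variable cost, so the firm shuts down and loses only its fixed cost.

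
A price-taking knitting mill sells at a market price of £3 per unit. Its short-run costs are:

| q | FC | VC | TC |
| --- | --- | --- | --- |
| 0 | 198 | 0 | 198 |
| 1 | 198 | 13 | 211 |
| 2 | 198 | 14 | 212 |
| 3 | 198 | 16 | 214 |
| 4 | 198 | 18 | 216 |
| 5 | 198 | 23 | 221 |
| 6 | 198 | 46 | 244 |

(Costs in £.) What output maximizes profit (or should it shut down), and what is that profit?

q = 0 (shut down); profit = -£198

Tabulate TR − TC: q=0: -198; q=1: -208; q=2: -206; q=3: -205; q=4: -204; q=5: -206; q=6: -226.
Profit is highest at q = 0. Equivalently, the lowest AVC in the table is 18/4 ≈ £4.50 at q = 4, and P = £3 falls below it — price never covers variable cost, so the firm shuts down and loses only its fixed cost.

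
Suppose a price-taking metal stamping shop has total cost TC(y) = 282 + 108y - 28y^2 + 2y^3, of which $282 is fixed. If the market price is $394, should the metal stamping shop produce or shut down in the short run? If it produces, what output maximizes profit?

Variable cost is VC = 108y - 28y^2 + 2y^3, so AVC = VC/y = 108 - 28y + 2y^2 and MC = dTC/dy = 108 - 56y + 6y^2.
AVC hits its minimum where MC = AVC, at y = 7, giving min AVC = 108 - 28·7 + 2·7^2 = $10.
P = $394 exceeds min AVC = $10, so the firm stays open.
Solving P = MC: -286 - 56y + 6y^2 = 0 ⇒ y = -11/3 or 13. On the upward-sloping branch, y* = 13.
Check: AVC at y = 13 is $82 ≤ P, so revenue covers variable cost.
Profit = P·y − TC = 394·13 − 1348 = $3774.

Produce at y = 13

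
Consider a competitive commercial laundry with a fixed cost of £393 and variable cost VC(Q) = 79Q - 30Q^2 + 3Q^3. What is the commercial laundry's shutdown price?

£4 per unit

Short-run supply begins at min AVC. From VC = 79Q - 30Q^2 + 3Q^3, AVC = 79 - 30Q + 3Q^2.
dAVC/dQ = -30 + 6Q = 0 gives Q = 5. min AVC = 79 - 30·5 + 3·5^2 = 4.
The firm shuts down for any P below £4.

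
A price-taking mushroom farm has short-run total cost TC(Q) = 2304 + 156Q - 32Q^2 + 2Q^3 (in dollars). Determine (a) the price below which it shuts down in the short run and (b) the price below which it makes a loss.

Shutdown price = $28; break-even price = $252

AVC = 156 - 32Q + 2Q^2; minimized at Q = 8, giving min AVC = $28. That is the shutdown price.
ATC = 2304/Q + 156 - 32Q + 2Q^2. Setting dATC/dQ = −2304/Q^2 − 32 + 4Q = 0 gives Q = 12 (since 4·12^3 − 32·12^2 = 2304).
min ATC = 2304/12 + 156 − 32·12 + 2·12^2 = $252. That is the break-even price.
Between these two prices the firm operates at a loss; above $252 it earns a profit.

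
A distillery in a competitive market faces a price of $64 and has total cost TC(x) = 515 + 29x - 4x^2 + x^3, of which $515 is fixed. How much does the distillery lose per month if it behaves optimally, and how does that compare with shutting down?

Profit = -$365 at x = 5

AVC = 29 - 4x + x^2; min AVC = $25 at x = 2. Since P = $64 ≥ min AVC, the firm produces.
With MC = 29 - 8x + 3x^2, P = MC on the upward-sloping part at x* = 5.
TR = 64·5 = 320. TC = 515 + 170 = 685. Profit = 320 − 685 = -$365.
That loss of $365 beats the $515 the firm would lose by shutting down; producing recovers $150 of fixed cost.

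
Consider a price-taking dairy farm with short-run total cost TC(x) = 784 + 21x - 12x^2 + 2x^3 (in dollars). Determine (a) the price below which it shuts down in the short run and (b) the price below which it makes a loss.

Shutdown price = min AVC. AVC = 21 - 12x + 2x^2, with vertex at x = 3 and minimum $3.
ATC = 784/x + 21 - 12x + 2x^2. Setting dATC/dx = −784/x^2 − 12 + 4x = 0 gives x = 7 (since 4·7^3 − 12·7^2 = 784).
min ATC = 784/7 + 21 − 12·7 + 2·7^2 = $147. That is the break-even price.
For $3 ≤ P < $147 the firm produces at a loss; below $3 it shuts down.

Shutdown price = $3; break-even price = $147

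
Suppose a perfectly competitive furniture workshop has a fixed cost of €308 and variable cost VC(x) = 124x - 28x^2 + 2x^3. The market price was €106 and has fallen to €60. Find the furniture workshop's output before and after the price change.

Output falls from 9 to 8

MC = 124 - 56x + 6x^2; the shutdown threshold is min AVC = €26 (at x = 7).
At P = €106 ≥ min AVC, set P = MC on the rising branch: x = 9.
At P = €60 ≥ min AVC, set P = MC: x = 8. The firm stays open but cuts output.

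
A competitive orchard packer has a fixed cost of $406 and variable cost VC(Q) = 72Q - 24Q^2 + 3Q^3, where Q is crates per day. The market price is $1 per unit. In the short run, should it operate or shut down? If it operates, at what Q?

From TC, MC = TC'(Q) = 72 - 48Q + 9Q^2 and AVC = VC/Q = 72 - 24Q + 3Q^2.
AVC is minimized where dAVC/dQ = -24 + 6Q = 0, at Q = 4; min AVC = 72 - 24·4 + 3·4^2 = $24.
With P < min AVC ($1 < $24), every unit sold adds to the loss.
The firm minimizes its loss by shutting down and losing only its fixed cost of $406.

Shut down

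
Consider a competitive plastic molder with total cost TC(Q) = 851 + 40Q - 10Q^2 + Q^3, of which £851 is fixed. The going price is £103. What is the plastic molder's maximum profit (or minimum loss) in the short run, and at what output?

Profit = -£203 at Q = 9

AVC = 40 - 10Q + Q^2; min AVC = £15 at Q = 5. Since P = £103 ≥ min AVC, the firm produces.
MC = 40 - 20Q + 3Q^2. Setting P = MC and taking the root on the rising branch gives Q* = 9.
TR = 103·9 = 927. TC = 851 + 279 = 1130. Profit = 927 − 1130 = -£203.
Shutting down would mean losing the fixed cost of £851, so operating at a loss of £203 is better by £648.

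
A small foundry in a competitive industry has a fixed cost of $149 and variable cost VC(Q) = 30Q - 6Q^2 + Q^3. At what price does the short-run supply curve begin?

$21 per unit

Short-run supply begins at min AVC. From VC = 30Q - 6Q^2 + Q^3, AVC = 30 - 6Q + Q^2.
dAVC/dQ = -6 + 2Q = 0 gives Q = 3. min AVC = 30 - 6·3 + 3^2 = 21.
The firm shuts down for any P below $21.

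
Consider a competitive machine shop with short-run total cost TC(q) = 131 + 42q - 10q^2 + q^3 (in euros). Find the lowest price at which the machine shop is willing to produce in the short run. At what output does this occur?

€17 per unit, at q = 5

Short-run supply begins at min AVC. From VC = 42q - 10q^2 + q^3, AVC = 42 - 10q + q^2.
At the minimum of AVC, MC = AVC. MC = 42 - 20q + 3q^2; setting MC = AVC gives 2q^2 - 10q = 0, so q = 5. min AVC = 17.
So the shutdown price is €17.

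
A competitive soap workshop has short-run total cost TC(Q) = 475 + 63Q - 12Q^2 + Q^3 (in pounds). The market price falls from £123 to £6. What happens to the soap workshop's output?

Output falls from 10 to 0 (the firm shuts down)

MC = 63 - 24Q + 3Q^2; the shutdown threshold is min AVC = £27 (at Q = 6).
At P = £123 ≥ min AVC, set P = MC on the rising branch: Q = 10.
At P = £6 < min AVC = £27, price no longer covers variable cost at any output, so the firm shuts down: Q = 0.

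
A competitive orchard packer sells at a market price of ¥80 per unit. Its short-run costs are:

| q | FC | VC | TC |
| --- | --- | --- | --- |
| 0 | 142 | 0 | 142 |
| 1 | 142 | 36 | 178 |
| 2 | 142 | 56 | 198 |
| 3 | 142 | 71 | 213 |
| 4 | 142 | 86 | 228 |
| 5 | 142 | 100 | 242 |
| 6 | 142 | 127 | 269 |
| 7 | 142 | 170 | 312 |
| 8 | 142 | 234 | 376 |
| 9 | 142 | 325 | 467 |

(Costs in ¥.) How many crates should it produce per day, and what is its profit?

q = 8; profit = ¥264

Compute π = P·q − TC at each output: q=0: -142; q=1: -98; q=2: -38; q=3: 27; q=4: 92; q=5: 158; q=6: 211; q=7: 248; q=8: 264; q=9: 253.
Profit is maximized at q = 8. AVC there is 234/8 = ¥29.25 ≤ P, so producing beats shutting down (which would give -¥142).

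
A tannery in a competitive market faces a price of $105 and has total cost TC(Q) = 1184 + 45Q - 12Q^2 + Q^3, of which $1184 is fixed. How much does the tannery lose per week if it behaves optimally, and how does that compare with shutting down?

Profit = -$384 at Q = 10

AVC = 45 - 12Q + Q^2; min AVC = $9 at Q = 6. Since P = $105 ≥ min AVC, the firm produces.
MC = 45 - 24Q + 3Q^2. Setting P = MC and taking the root on the rising branch gives Q* = 10.
TR = 105·10 = 1050. TC = 1184 + 250 = 1434. Profit = 1050 − 1434 = -$384.
That loss of $384 beats the $1184 the firm would lose by shutting down; producing recovers $800 of fixed cost.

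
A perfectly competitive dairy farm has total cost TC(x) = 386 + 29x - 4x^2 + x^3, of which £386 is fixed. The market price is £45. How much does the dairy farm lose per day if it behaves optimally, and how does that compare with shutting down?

Profit = -£322 at x = 4

AVC = 29 - 4x + x^2; min AVC = £25 at x = 2. Since P = £45 ≥ min AVC, the firm produces.
MC = 29 - 8x + 3x^2. Setting P = MC and taking the root on the rising branch gives x* = 4.
TR = 45·4 = 180. TC = 386 + 116 = 502. Profit = 180 − 502 = -£322.
That loss of £322 beats the £386 the firm would lose by shutting down; producing recovers £64 of fixed cost.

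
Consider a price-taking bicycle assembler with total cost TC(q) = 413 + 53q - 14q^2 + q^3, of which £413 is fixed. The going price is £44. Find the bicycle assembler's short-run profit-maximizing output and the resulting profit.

Profit = -£89 at q = 9

AVC = 53 - 14q + q^2 has its minimum £4 at q = 7; price £44 clears that bar, so the firm operates.
MC = 53 - 28q + 3q^2. Setting P = MC and taking the root on the rising branch gives q* = 9.
TR = 44·9 = 396. TC = 413 + 72 = 485. Profit = 396 − 485 = -£89.
That loss of £89 beats the £413 the firm would lose by shutting down; producing recovers £324 of fixed cost.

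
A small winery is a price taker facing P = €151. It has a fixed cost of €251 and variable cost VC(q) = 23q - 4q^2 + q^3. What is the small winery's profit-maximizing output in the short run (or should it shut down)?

From TC, MC = TC'(q) = 23 - 8q + 3q^2 and AVC = VC/q = 23 - 4q + q^2.
AVC hits its minimum where MC = AVC, at q = 2, giving min AVC = 23 - 4·2 + 2^2 = €19.
Because €151 ≥ €19, revenue can cover variable cost; the firm operates.
Set P = MC: 151 = 23 - 8q + 3q^2 → -128 - 8q + 3q^2 = 0. The roots are q = -16/3 and q = 8; the profit-maximizing output is on the rising part of MC, so q* = 8.
Check: AVC at q = 8 is €55 ≤ P, so revenue covers variable cost.
Profit = P·q − TC = 151·8 − 691 = €517.

Produce at q = 8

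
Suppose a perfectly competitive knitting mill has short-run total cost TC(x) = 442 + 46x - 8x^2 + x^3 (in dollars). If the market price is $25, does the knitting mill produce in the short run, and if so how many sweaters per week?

Variable cost is VC = 46x - 8x^2 + x^3, so AVC = VC/x = 46 - 8x + x^2 and MC = dTC/dx = 46 - 16x + 3x^2.
AVC is minimized where dAVC/dx = -8 + 2x = 0, at x = 4; min AVC = 46 - 8·4 + 4^2 = $30.
P = $25 lies below min AVC = $30; no output level covers variable cost.
The firm minimizes its loss by shutting down and losing only its fixed cost of $442.

Shut down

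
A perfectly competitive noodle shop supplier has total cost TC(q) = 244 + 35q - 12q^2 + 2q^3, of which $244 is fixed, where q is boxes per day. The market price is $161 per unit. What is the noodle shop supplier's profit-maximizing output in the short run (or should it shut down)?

Produce at q = 7

From TC, MC = TC'(q) = 35 - 24q + 6q^2 and AVC = VC/q = 35 - 12q + 2q^2.
AVC hits its minimum where MC = AVC, at q = 3, giving min AVC = 35 - 12·3 + 2·3^2 = $17.
Since P = $161 ≥ min AVC = $17, price covers variable cost and the firm should produce.
P = MC gives -126 - 24q + 6q^2 = 0, with roots -3 and 7. Take the larger (rising MC): q* = 7.
Check: AVC at q = 7 is $49 ≤ P, so revenue covers variable cost.
Profit = P·q − TC = 161·7 − 587 = $540.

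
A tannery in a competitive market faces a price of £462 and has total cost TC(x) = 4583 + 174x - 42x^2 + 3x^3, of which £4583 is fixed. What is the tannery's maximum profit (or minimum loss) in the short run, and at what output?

Profit = -£263 at x = 12

AVC = 174 - 42x + 3x^2; min AVC = £27 at x = 7. Since P = £462 ≥ min AVC, the firm produces.
With MC = 174 - 84x + 9x^2, P = MC on the upward-sloping part at x* = 12.
TR = 462·12 = 5544. TC = 4583 + 1224 = 5807. Profit = 5544 − 5807 = -£263.
That loss of £263 beats the £4583 the firm would lose by shutting down; producing recovers £4320 of fixed cost.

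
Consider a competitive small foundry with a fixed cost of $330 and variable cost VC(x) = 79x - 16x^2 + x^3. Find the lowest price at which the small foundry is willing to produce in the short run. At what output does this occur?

The shutdown price is the minimum of AVC. VC = 79x - 16x^2 + x^3, so AVC = 79 - 16x + x^2.
dAVC/dx = -16 + 2x = 0 gives x = 8. min AVC = 79 - 16·8 + 8^2 = 15.
For P < $15 the firm produces nothing.

$15 per unit, at x = 8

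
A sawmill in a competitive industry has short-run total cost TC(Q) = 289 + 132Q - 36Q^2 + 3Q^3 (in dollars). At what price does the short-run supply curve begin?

$24 per unit

The shutdown price is the minimum of AVC. VC = 132Q - 36Q^2 + 3Q^3, so AVC = 132 - 36Q + 3Q^2.
At the minimum of AVC, MC = AVC. MC = 132 - 72Q + 9Q^2; setting MC = AVC gives 6Q^2 - 36Q = 0, so Q = 6. min AVC = 24.
So the shutdown price is $24.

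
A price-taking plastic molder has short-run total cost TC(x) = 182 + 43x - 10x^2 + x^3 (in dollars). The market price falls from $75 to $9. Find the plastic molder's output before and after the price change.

Output falls from 8 to 0 (the firm shuts down)

MC = 43 - 20x + 3x^2; the shutdown threshold is min AVC = $18 (at x = 5).
With P = $75 above the shutdown price, P = MC gives x = 8.
At P = $9 < min AVC = $18, price no longer covers variable cost at any output, so the firm shuts down: x = 0.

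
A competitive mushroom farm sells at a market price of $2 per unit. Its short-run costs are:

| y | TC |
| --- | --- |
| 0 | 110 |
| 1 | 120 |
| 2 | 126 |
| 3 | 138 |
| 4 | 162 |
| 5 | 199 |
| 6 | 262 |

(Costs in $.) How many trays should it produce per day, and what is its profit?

y = 0 (shut down); profit = -$110

Tabulate TR − TC: y=0: -110; y=1: -118; y=2: -122; y=3: -132; y=4: -154; y=5: -189; y=6: -250.
Profit is highest at y = 0. Equivalently, the lowest AVC in the table is 16/2 ≈ $8 at y = 2, and P = $2 falls below it — price never covers variable cost, so the firm shuts down and loses only its fixed cost.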